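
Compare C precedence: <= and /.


'/' is multiplicative (level 10); '<=' is relational (level 7)
Higher level binds tighter
'/' has higher precedence than '<='


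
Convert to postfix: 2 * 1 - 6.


Left to right (same or higher precedence on left)
Postfix: 2 1 * 6 -


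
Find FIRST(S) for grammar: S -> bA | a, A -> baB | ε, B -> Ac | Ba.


Per alternative of S: FIRST(bA) = {b}; FIRST(a) = {a}
FIRST(S) = {a, b}


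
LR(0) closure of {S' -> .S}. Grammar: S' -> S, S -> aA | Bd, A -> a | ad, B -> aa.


Start: S' -> .S
For each item with dot before a nonterminal B, add B -> .γ for every B-production
Closure: [S' -> .S, S -> .aA, S -> .Bd, B -> .aa]


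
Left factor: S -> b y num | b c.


Common prefix: 'b'
Factored: S -> b S', S' -> y num | c


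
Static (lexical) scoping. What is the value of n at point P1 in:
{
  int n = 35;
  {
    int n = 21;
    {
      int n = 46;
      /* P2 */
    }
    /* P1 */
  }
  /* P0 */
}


n declared in the same block as P1
n = 21


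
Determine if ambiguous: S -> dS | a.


right-linear, alternatives start with distinct terminals 'd' vs 'a': unique leftmost derivation
Unambiguous


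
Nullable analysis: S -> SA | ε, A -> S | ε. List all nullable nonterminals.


A nonterminal is nullable iff some alternative derives ε (directly, or every symbol in it is nullable)
Nullable: {A, S}


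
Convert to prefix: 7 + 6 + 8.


left-to-right (same/higher precedence on left): tree is (+ (+ 7 6) 8)
Prefix: + + 7 6 8


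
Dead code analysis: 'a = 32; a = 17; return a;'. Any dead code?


first assignment to a is overwritten before any read
Dead: 'a = 32'


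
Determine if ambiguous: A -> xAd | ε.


balanced x^n…d^n: each string has a unique parse
Unambiguous


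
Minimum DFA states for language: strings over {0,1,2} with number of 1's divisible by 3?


Track (count of 1) mod 3: states 0..2, accept at 0
Minimal DFA: 3 states


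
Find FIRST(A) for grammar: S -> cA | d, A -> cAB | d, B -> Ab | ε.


Per alternative of A: FIRST(cAB) = {c}; FIRST(d) = {d}
FIRST(A) = {c, d}


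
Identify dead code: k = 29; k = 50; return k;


first assignment to k is overwritten before any read
Dead: 'k = 29'


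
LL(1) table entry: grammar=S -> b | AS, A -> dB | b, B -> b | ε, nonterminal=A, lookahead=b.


For [A, b]: 'b' ∈ FIRST(b)
Entry: A -> b


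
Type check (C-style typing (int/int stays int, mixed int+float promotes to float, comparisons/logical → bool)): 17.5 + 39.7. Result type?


Operand types: float + float
Rule: mixed int/float promotes to float; int/int stays int
Result type: float


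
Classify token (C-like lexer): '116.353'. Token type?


Pattern: digits with a decimal point
Type: FLOAT_LITERAL


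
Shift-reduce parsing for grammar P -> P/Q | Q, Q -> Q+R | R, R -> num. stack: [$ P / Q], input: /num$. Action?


handle 'P/Q' on top; lookahead ∈ FOLLOW(P) = {/, $}
Action: reduce (P -> P/Q)


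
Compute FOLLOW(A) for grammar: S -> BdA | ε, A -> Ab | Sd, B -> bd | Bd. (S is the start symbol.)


$ ∈ FOLLOW(S). For each A -> αBβ: add FIRST(β)\{ε} to FOLLOW(B); if β nullable, add FOLLOW(A).
FOLLOW(A) = {$, b, d}


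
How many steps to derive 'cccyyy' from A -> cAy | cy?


Derivation: A => cAy => ccAyy => cccyyy
Steps: 3


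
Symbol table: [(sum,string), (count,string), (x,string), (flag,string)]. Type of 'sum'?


Lookup 'sum' → type string


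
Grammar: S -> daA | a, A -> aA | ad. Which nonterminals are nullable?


A nonterminal is nullable iff some alternative derives ε (directly, or every symbol in it is nullable)
Nullable: {}


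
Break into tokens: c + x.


Scan left to right, longest-match per lexeme
Tokens: ID(c), OP(+), ID(x)


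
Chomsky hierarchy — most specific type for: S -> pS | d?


Right-linear: every RHS is a terminal or a terminal followed by one nonterminal
Classification: Type 3 (Regular)


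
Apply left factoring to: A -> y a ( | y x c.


Common prefix: 'y'
Factored: A -> y A', A' -> a ( | x c


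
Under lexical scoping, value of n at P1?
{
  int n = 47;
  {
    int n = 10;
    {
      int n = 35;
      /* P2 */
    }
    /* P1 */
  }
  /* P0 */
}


n declared in the same block as P1
n = 10


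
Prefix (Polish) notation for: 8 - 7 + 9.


left-to-right (same/higher precedence on left): tree is (+ (- 8 7) 9)
Prefix: + - 8 7 9


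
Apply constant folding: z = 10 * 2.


10 * 2 = 20 at compile time
Optimized: z = 20


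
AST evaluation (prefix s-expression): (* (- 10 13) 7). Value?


Evaluate inner: (- 10 13) = -3
Evaluate root: (* -3 7) = -21
Result: -21


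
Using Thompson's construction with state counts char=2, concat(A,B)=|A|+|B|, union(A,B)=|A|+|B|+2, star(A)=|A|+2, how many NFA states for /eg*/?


Syntax tree has 2 char leaf(s), 0 union(s), 1 star(s)
chars contribute 2×2 = 4; each union adds +2; each star adds +2
Total: 4 + 0 + 2 = 6 states


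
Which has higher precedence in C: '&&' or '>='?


'>=' is relational (level 7); '&&' is logical AND (level 2)
Higher level binds tighter
'>=' has higher precedence than '&&'


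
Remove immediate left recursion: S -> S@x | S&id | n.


Left-recursive alternatives: S@x, S&id; non-recursive: n
Introduce S': S -> nS', S' -> @xS' | &idS' | ε


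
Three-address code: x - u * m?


Break into single-operator statements:
t1 = u * m
t2 = x - t1


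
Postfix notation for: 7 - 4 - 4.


Left to right (same or higher precedence on left)
Postfix: 7 4 - 4 -


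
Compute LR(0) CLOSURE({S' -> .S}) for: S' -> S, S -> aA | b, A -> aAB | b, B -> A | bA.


Start: S' -> .S
For each item with dot before a nonterminal B, add B -> .γ for every B-production
Closure: [S' -> .S, S -> .aA, S -> .b]


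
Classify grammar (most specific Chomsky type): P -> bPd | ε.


Single nonterminal LHS, but b^n d^n is not regular
Classification: Type 2 (Context-Free)


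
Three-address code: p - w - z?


Break into single-operator statements:
t1 = p - w
t2 = t1 - z


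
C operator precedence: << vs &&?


'<<' is shift (level 8); '&&' is logical AND (level 2)
Higher level binds tighter
'<<' has higher precedence than '&&'


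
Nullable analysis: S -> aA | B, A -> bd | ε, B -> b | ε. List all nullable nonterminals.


A nonterminal is nullable iff some alternative derives ε (directly, or every symbol in it is nullable)
Nullable: {A, B, S}


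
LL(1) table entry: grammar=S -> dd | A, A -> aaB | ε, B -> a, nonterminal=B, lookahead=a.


For [B, a]: 'a' ∈ FIRST(a)
Entry: B -> a


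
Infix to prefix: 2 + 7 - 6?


left-to-right (same/higher precedence on left): tree is (- (+ 2 7) 6)
Prefix: - + 2 7 6


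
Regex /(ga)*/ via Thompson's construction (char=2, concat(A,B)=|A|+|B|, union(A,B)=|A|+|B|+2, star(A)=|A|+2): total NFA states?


Syntax tree has 2 char leaf(s), 0 union(s), 1 star(s)
chars contribute 2×2 = 4; each union adds +2; each star adds +2
Total: 4 + 0 + 2 = 6 states


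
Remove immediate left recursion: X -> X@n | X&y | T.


Left-recursive alternatives: X@n, X&y; non-recursive: T
Introduce X': X -> TX', X' -> @nX' | &yX' | ε


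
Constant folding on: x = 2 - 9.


2 - 9 = -7 at compile time
Optimized: x = -7


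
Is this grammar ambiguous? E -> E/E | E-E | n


'n/n-n' has two parse trees (no precedence encoded between / and -)
Ambiguous


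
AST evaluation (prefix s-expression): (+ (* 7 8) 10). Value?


Evaluate inner: (* 7 8) = 56
Evaluate root: (+ 56 10) = 66
Result: 66


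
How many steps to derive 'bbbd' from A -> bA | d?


Derivation: A => bA => bbA => bbbA => bbbd
Steps: 4


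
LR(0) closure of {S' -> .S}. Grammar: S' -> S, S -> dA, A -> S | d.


Start: S' -> .S
For each item with dot before a nonterminal B, add B -> .γ for every B-production
Closure: [S' -> .S, S -> .dA]


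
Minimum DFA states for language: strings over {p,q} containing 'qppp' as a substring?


KMP-style automaton: 4 progress states + 1 absorbing accept = 5
Minimal DFA: 5 states


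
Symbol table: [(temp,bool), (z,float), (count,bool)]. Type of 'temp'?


Lookup 'temp' → type bool


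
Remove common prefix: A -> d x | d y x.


Common prefix: 'd'
Factored: A -> d A', A' -> x | y x


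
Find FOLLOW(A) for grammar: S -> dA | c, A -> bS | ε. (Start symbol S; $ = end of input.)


$ ∈ FOLLOW(S). For each A -> αBβ: add FIRST(β)\{ε} to FOLLOW(B); if β nullable, add FOLLOW(A).
FOLLOW(A) = {$}


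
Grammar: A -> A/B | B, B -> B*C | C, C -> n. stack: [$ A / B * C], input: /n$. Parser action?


handle 'B*C' on top
Action: reduce (B -> B*C)


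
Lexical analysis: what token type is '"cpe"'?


Pattern: double-quoted sequence
Type: STRING_LITERAL


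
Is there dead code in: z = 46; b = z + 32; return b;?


z is read by b's definition; b is returned
No dead code


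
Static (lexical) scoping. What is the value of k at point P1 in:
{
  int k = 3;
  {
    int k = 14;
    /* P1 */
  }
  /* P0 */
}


k declared in the same block as P1
k = 14


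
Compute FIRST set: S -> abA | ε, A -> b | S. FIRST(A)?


Per alternative of A: FIRST(b) = {b}; FIRST(S) = {a, ε}
FIRST(A) = {a, b, ε}


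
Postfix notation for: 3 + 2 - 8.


Left to right (same or higher precedence on left)
Postfix: 3 2 + 8 -


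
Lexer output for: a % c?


Scan left to right, longest-match per lexeme
Tokens: ID(a), OP(%), ID(c)


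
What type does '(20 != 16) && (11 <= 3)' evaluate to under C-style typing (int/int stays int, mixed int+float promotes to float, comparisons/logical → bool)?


Operand types: bool && bool
Rule: logical operators take bool operands and yield bool
Result type: bool


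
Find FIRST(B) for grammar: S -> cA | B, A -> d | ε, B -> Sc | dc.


Per alternative of B: FIRST(Sc) = {c, d}; FIRST(dc) = {d}
FIRST(B) = {c, d}


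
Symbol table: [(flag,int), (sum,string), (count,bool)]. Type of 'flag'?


Lookup 'flag' → type int


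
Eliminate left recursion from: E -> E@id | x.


Left-recursive alternatives: E@id; non-recursive: x
Introduce E': E -> xE', E' -> @idE' | ε


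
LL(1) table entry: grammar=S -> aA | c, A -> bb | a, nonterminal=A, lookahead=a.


For [A, a]: 'a' ∈ FIRST(a)
Entry: A -> a


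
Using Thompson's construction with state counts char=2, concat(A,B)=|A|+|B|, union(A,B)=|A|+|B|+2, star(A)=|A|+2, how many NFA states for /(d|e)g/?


Syntax tree has 3 char leaf(s), 1 union(s), 0 star(s)
chars contribute 3×2 = 6; each union adds +2; each star adds +2
Total: 6 + 2 + 0 = 8 states


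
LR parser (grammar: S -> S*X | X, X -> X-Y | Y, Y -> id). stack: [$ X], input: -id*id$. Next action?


shift '-' to continue X -> X-Y
Action: shift


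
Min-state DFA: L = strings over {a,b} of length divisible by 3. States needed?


Track length mod 3: states 0..2, accept at 0
Minimal DFA: 3 states


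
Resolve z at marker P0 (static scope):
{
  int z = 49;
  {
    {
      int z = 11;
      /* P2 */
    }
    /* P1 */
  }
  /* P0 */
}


z declared in the same block as P0
z = 49


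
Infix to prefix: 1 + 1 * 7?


'*' binds tighter: tree is (+ 1 (* 1 7))
Prefix: + 1 * 1 7


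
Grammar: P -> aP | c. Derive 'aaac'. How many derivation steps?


Derivation: P => aP => aaP => aaaP => aaac
Steps: 4


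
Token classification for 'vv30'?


Pattern: letter/underscore followed by alphanumerics, not a keyword
Type: IDENTIFIER


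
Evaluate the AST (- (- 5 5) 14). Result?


Evaluate inner: (- 5 5) = 0
Evaluate root: (- 0 14) = -14
Result: -14


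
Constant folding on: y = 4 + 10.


4 + 10 = 14 at compile time
Optimized: y = 14


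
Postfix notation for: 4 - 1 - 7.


Left to right (same or higher precedence on left)
Postfix: 4 1 - 7 -


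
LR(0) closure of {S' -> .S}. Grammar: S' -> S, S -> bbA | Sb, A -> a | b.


Start: S' -> .S
For each item with dot before a nonterminal B, add B -> .γ for every B-production
Closure: [S' -> .S, S -> .bbA, S -> .Sb]


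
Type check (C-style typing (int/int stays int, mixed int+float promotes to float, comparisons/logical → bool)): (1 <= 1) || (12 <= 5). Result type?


Operand types: bool || bool
Rule: logical operators take bool operands and yield bool
Result type: bool


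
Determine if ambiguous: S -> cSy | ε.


balanced c^n…y^n: each string has a unique parse
Unambiguous


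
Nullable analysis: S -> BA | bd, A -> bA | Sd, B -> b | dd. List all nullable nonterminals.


A nonterminal is nullable iff some alternative derives ε (directly, or every symbol in it is nullable)
Nullable: {}


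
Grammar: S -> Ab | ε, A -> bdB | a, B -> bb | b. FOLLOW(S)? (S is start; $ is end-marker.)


$ ∈ FOLLOW(S). For each A -> αBβ: add FIRST(β)\{ε} to FOLLOW(B); if β nullable, add FOLLOW(A).
FOLLOW(S) = {$}


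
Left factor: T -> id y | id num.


Common prefix: 'id'
Factored: T -> id T', T' -> y | num


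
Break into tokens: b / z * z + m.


Scan left to right, longest-match per lexeme
Tokens: ID(b), OP(/), ID(z), OP(*), ID(z), OP(+), ID(m)


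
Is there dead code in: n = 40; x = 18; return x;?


n is assigned but never read
Dead: 'n = 40'


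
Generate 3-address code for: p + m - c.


Break into single-operator statements:
t1 = p + m
t2 = t1 - c


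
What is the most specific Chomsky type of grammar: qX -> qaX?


LHS has context (more than one symbol) and |LHS| ≤ |RHS|
Classification: Type 1 (Context-Sensitive)


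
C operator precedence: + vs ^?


'+' is additive (level 9); '^' is bitwise XOR (level 4)
Higher level binds tighter
'+' has higher precedence than '^'


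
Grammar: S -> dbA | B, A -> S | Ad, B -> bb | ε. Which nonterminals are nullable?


A nonterminal is nullable iff some alternative derives ε (directly, or every symbol in it is nullable)
Nullable: {A, B, S}


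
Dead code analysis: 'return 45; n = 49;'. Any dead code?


statement follows a return and is unreachable
Dead: 'n = 49'


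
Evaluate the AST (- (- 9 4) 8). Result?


Evaluate inner: (- 9 4) = 5
Evaluate root: (- 5 8) = -3
Result: -3


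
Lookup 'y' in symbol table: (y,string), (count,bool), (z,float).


Lookup 'y' → type string


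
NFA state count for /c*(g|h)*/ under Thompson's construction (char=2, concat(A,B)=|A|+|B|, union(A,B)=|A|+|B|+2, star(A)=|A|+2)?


Syntax tree has 3 char leaf(s), 1 union(s), 2 star(s)
chars contribute 3×2 = 6; each union adds +2; each star adds +2
Total: 6 + 2 + 4 = 12 states


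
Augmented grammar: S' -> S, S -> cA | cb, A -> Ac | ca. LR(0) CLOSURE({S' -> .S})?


Start: S' -> .S
For each item with dot before a nonterminal B, add B -> .γ for every B-production
Closure: [S' -> .S, S -> .cA, S -> .cb]


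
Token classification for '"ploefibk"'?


Pattern: double-quoted sequence
Type: STRING_LITERAL


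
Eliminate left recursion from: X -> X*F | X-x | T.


Left-recursive alternatives: X*F, X-x; non-recursive: T
Introduce X': X -> TX', X' -> *FX' | -xX' | ε


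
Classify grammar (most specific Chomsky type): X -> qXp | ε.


Single nonterminal LHS, but q^n p^n is not regular
Classification: Type 2 (Context-Free)


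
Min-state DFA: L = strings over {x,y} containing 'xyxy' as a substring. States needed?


KMP-style automaton: 4 progress states + 1 absorbing accept = 5
Minimal DFA: 5 states


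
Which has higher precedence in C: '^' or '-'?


'-' is additive (level 9); '^' is bitwise XOR (level 4)
Higher level binds tighter
'-' has higher precedence than '^'


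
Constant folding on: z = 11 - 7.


11 - 7 = 4 at compile time
Optimized: z = 4


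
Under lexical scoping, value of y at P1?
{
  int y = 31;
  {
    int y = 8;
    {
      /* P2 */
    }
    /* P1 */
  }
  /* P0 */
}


y declared in the same block as P1
y = 8


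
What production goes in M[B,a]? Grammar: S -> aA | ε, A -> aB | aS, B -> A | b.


For [B, a]: 'a' ∈ FIRST(A)
Entry: B -> A


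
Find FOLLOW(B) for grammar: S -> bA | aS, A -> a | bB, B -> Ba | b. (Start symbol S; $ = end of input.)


$ ∈ FOLLOW(S). For each A -> αBβ: add FIRST(β)\{ε} to FOLLOW(B); if β nullable, add FOLLOW(A).
FOLLOW(B) = {$, a}


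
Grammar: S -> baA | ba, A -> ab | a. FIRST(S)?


Per alternative of S: FIRST(baA) = {b}; FIRST(ba) = {b}
FIRST(S) = {b}


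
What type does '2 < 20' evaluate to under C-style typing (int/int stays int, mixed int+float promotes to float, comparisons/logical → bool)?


Operand types: int < int
Rule: comparison yields bool
Result type: bool


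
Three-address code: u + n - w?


Break into single-operator statements:
t1 = u + n
t2 = t1 - w


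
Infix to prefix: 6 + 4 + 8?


left-to-right (same/higher precedence on left): tree is (+ (+ 6 4) 8)
Prefix: + + 6 4 8


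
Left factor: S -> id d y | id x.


Common prefix: 'id'
Factored: S -> id S', S' -> d y | x


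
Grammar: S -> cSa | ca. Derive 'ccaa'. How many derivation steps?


Derivation: S => cSa => ccaa
Steps: 2


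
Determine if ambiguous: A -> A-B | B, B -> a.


precedence layered via separate nonterminal B: deterministic
Unambiguous


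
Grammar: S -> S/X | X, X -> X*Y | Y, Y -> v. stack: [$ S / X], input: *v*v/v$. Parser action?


'*' can extend X; shift to build X -> X*Y
Action: shift


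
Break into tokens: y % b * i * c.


Scan left to right, longest-match per lexeme
Tokens: ID(y), OP(%), ID(b), OP(*), ID(i), OP(*), ID(c)


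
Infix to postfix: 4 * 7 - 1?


Left to right (same or higher precedence on left)
Postfix: 4 7 * 1 -


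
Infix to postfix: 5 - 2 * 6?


* has higher precedence, evaluate 2*6 first
Postfix: 5 2 6 * -


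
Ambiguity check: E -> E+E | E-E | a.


'a+a-a' has two parse trees (no precedence encoded between + and -)
Ambiguous


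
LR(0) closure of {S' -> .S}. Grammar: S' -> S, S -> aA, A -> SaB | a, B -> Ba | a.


Start: S' -> .S
For each item with dot before a nonterminal B, add B -> .γ for every B-production
Closure: [S' -> .S, S -> .aA]


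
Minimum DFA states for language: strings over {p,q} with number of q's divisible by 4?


Track (count of q) mod 4: states 0..3, accept at 0
Minimal DFA: 4 states


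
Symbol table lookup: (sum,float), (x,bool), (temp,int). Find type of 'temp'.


Lookup 'temp' → type int


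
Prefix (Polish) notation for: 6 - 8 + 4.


left-to-right (same/higher precedence on left): tree is (+ (- 6 8) 4)
Prefix: + - 6 8 4


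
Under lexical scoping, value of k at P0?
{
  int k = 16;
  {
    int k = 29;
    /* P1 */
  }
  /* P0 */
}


k declared in the same block as P0
k = 16


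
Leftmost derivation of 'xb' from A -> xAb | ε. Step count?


Derivation: A => xAb => xb
Steps: 2


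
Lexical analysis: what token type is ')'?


Pattern: delimiter/punctuation
Type: PUNCTUATION


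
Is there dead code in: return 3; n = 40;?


statement follows a return and is unreachable
Dead: 'n = 40'


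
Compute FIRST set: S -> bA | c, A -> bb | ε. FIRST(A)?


Per alternative of A: FIRST(bb) = {b}; FIRST(ε) = {ε}
FIRST(A) = {b, ε}


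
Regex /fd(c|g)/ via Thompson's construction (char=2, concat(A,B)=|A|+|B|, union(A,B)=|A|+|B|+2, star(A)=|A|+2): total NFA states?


Syntax tree has 4 char leaf(s), 1 union(s), 0 star(s)
chars contribute 4×2 = 8; each union adds +2; each star adds +2
Total: 8 + 2 + 0 = 10 states


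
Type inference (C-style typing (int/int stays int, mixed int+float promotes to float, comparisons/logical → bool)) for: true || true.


Operand types: bool || bool
Rule: logical operators take bool operands and yield bool
Result type: bool


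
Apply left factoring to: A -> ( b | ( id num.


Common prefix: '('
Factored: A -> ( A', A' -> b | id num


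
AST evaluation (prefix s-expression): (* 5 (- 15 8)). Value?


Evaluate inner: (- 15 8) = 7
Evaluate root: (* 5 7) = 35
Result: 35


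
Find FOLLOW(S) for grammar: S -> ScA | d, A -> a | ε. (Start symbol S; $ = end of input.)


$ ∈ FOLLOW(S). For each A -> αBβ: add FIRST(β)\{ε} to FOLLOW(B); if β nullable, add FOLLOW(A).
FOLLOW(S) = {$, c}


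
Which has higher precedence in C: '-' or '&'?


'-' is additive (level 9); '&' is bitwise AND (level 5)
Higher level binds tighter
'-' has higher precedence than '&'


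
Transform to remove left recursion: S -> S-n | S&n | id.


Left-recursive alternatives: S-n, S&n; non-recursive: id
Introduce S': S -> idS', S' -> -nS' | &nS' | ε


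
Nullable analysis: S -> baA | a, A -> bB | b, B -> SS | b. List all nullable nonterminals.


A nonterminal is nullable iff some alternative derives ε (directly, or every symbol in it is nullable)
Nullable: {}


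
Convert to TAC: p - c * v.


Break into single-operator statements:
t1 = c * v
t2 = p - t1


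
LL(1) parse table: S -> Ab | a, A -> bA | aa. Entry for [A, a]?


For [A, a]: 'a' ∈ FIRST(aa)
Entry: A -> aa


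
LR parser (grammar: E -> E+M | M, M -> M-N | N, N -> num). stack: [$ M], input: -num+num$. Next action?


shift '-' to continue M -> M-N
Action: shift


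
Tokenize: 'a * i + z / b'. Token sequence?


Scan left to right, longest-match per lexeme
Tokens: ID(a), OP(*), ID(i), OP(+), ID(z), OP(/), ID(b)


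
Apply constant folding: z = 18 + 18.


18 + 18 = 36 at compile time
Optimized: z = 36


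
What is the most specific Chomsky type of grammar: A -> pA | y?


Right-linear: every RHS is a terminal or a terminal followed by one nonterminal
Classification: Type 3 (Regular)


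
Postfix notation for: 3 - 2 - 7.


Left to right (same or higher precedence on left)
Postfix: 3 2 - 7 -


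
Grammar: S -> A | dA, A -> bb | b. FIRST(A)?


Per alternative of A: FIRST(bb) = {b}; FIRST(b) = {b}
FIRST(A) = {b}


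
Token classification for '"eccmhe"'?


Pattern: double-quoted sequence
Type: STRING_LITERAL


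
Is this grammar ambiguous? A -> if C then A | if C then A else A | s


dangling else: 'if C then if C then s else s' parses two ways
Ambiguous


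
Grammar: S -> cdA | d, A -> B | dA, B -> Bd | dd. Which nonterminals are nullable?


A nonterminal is nullable iff some alternative derives ε (directly, or every symbol in it is nullable)
Nullable: {}


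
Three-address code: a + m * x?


Break into single-operator statements:
t1 = m * x
t2 = a + t1


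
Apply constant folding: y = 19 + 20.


19 + 20 = 39 at compile time
Optimized: y = 39


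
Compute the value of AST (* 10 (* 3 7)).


Evaluate inner: (* 3 7) = 21
Evaluate root: (* 10 21) = 210
Result: 210


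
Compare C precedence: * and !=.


'*' is multiplicative (level 10); '!=' is equality (level 6)
Higher level binds tighter
'*' has higher precedence than '!='


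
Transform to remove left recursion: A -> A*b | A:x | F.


Left-recursive alternatives: A*b, A:x; non-recursive: F
Introduce A': A -> FA', A' -> *bA' | :xA' | ε


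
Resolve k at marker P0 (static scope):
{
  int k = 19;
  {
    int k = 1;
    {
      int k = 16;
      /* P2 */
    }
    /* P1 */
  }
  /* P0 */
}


k declared in the same block as P0
k = 19


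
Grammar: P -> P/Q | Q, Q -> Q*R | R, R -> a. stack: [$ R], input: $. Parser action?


'R' (not preceded by Q*) is the handle for Q -> R
Action: reduce (Q -> R)


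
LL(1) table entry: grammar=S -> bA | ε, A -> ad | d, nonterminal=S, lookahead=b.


For [S, b]: 'b' ∈ FIRST(bA)
Entry: S -> bA


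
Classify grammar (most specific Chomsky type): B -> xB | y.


Right-linear: every RHS is a terminal or a terminal followed by one nonterminal
Classification: Type 3 (Regular)


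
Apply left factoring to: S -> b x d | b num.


Common prefix: 'b'
Factored: S -> b S', S' -> x d | num


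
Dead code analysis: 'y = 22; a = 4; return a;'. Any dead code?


y is assigned but never read
Dead: 'y = 22'


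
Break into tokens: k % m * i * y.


Scan left to right, longest-match per lexeme
Tokens: ID(k), OP(%), ID(m), OP(*), ID(i), OP(*), ID(y)


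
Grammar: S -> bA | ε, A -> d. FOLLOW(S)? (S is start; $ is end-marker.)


$ ∈ FOLLOW(S). For each A -> αBβ: add FIRST(β)\{ε} to FOLLOW(B); if β nullable, add FOLLOW(A).
FOLLOW(S) = {$}


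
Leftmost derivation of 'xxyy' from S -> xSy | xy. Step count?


Derivation: S => xSy => xxyy
Steps: 2


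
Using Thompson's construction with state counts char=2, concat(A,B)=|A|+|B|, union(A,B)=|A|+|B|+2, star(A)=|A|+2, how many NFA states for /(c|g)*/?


Syntax tree has 2 char leaf(s), 1 union(s), 1 star(s)
chars contribute 2×2 = 4; each union adds +2; each star adds +2
Total: 4 + 2 + 2 = 8 states


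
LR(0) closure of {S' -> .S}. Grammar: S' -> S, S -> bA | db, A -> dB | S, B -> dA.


Start: S' -> .S
For each item with dot before a nonterminal B, add B -> .γ for every B-production
Closure: [S' -> .S, S -> .bA, S -> .db]


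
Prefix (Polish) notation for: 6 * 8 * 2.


left-to-right (same/higher precedence on left): tree is (* (* 6 8) 2)
Prefix: * * 6 8 2


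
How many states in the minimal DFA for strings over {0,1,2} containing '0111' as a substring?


KMP-style automaton: 4 progress states + 1 absorbing accept = 5
Minimal DFA: 5 states


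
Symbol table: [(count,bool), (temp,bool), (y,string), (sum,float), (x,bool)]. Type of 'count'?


Lookup 'count' → type bool


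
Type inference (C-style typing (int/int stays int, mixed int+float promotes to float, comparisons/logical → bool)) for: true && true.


Operand types: bool && bool
Rule: logical operators take bool operands and yield bool
Result type: bool


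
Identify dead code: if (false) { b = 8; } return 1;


condition is constant false, so the whole block is unreachable
Dead: 'if (false) { b = 8; }'


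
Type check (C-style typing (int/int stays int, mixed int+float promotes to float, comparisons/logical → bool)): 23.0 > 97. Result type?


Operand types: float > int
Rule: comparison yields bool
Result type: bool


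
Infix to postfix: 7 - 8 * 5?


* has higher precedence, evaluate 8*5 first
Postfix: 7 8 5 * -


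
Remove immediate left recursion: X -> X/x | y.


Left-recursive alternatives: X/x; non-recursive: y
Introduce X': X -> yX', X' -> /xX' | ε


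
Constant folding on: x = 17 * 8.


17 * 8 = 136 at compile time
Optimized: x = 136


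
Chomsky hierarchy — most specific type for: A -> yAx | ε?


Single nonterminal LHS, but y^n x^n is not regular
Classification: Type 2 (Context-Free)


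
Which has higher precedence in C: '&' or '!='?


'!=' is equality (level 6); '&' is bitwise AND (level 5)
Higher level binds tighter
'!=' has higher precedence than '&'


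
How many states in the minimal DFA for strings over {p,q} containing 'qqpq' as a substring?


KMP-style automaton: 4 progress states + 1 absorbing accept = 5
Minimal DFA: 5 states


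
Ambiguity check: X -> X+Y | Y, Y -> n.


precedence layered via separate nonterminal Y: deterministic
Unambiguous


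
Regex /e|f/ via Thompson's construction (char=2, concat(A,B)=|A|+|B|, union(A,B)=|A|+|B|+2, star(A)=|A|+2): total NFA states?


Syntax tree has 2 char leaf(s), 1 union(s), 0 star(s)
chars contribute 2×2 = 4; each union adds +2; each star adds +2
Total: 4 + 2 + 0 = 6 states


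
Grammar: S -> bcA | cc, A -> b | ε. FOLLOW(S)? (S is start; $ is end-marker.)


$ ∈ FOLLOW(S). For each A -> αBβ: add FIRST(β)\{ε} to FOLLOW(B); if β nullable, add FOLLOW(A).
FOLLOW(S) = {$}


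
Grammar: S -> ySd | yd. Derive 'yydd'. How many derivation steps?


Derivation: S => ySd => yydd
Steps: 2


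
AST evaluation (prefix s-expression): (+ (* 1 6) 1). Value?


Evaluate inner: (* 1 6) = 6
Evaluate root: (+ 6 1) = 7
Result: 7


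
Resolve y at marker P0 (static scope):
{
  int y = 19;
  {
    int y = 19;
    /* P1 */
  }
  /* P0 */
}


y declared in the same block as P0
y = 19


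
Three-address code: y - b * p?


Break into single-operator statements:
t1 = b * p
t2 = y - t1


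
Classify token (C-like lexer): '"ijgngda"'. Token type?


Pattern: double-quoted sequence
Type: STRING_LITERAL


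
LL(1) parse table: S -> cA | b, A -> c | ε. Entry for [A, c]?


For [A, c]: 'c' ∈ FIRST(c)
Entry: A -> c


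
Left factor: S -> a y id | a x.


Common prefix: 'a'
Factored: S -> a S', S' -> y id | x


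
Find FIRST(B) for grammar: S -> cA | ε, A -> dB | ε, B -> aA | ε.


Per alternative of B: FIRST(aA) = {a}; FIRST(ε) = {ε}
FIRST(B) = {a, ε}


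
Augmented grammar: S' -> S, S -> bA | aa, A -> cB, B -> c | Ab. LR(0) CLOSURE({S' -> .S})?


Start: S' -> .S
For each item with dot before a nonterminal B, add B -> .γ for every B-production
Closure: [S' -> .S, S -> .bA, S -> .aa]


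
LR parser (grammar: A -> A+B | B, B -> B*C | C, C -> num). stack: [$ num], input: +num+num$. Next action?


'num' on top is the handle for C -> num
Action: reduce (C -> num)


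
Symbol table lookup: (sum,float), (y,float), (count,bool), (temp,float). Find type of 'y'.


Lookup 'y' → type float


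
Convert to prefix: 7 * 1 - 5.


left-to-right (same/higher precedence on left): tree is (- (* 7 1) 5)
Prefix: - * 7 1 5


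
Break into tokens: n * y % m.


Scan left to right, longest-match per lexeme
Tokens: ID(n), OP(*), ID(y), OP(%), ID(m)


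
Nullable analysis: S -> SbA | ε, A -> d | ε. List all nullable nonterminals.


A nonterminal is nullable iff some alternative derives ε (directly, or every symbol in it is nullable)
Nullable: {A, S}


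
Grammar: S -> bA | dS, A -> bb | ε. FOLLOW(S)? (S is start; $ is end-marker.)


$ ∈ FOLLOW(S). For each A -> αBβ: add FIRST(β)\{ε} to FOLLOW(B); if β nullable, add FOLLOW(A).
FOLLOW(S) = {$}


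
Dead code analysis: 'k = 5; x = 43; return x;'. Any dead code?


k is assigned but never read
Dead: 'k = 5'


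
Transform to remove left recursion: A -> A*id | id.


Left-recursive alternatives: A*id; non-recursive: id
Introduce A': A -> idA', A' -> *idA' | ε


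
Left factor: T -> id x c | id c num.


Common prefix: 'id'
Factored: T -> id T', T' -> x c | c num


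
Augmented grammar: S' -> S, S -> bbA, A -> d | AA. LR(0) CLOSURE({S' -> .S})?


Start: S' -> .S
For each item with dot before a nonterminal B, add B -> .γ for every B-production
Closure: [S' -> .S, S -> .bbA]


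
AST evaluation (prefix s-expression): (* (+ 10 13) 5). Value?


Evaluate inner: (+ 10 13) = 23
Evaluate root: (* 23 5) = 115
Result: 115


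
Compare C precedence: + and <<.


'+' is additive (level 9); '<<' is shift (level 8)
Higher level binds tighter
'+' has higher precedence than '<<'


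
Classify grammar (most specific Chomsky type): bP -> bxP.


LHS has context (more than one symbol) and |LHS| ≤ |RHS|
Classification: Type 1 (Context-Sensitive)


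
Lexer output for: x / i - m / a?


Scan left to right, longest-match per lexeme
Tokens: ID(x), OP(/), ID(i), OP(-), ID(m), OP(/), ID(a)


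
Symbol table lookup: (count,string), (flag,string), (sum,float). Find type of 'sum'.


Lookup 'sum' → type float


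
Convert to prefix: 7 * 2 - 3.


left-to-right (same/higher precedence on left): tree is (- (* 7 2) 3)
Prefix: - * 7 2 3


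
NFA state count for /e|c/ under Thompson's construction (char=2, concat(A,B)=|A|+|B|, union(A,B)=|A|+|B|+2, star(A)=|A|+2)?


Syntax tree has 2 char leaf(s), 1 union(s), 0 star(s)
chars contribute 2×2 = 4; each union adds +2; each star adds +2
Total: 4 + 2 + 0 = 6 states


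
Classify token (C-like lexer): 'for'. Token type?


Pattern: reserved word
Type: KEYWORD


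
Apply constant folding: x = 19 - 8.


19 - 8 = 11 at compile time
Optimized: x = 11


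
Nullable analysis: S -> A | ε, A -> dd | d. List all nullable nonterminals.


A nonterminal is nullable iff some alternative derives ε (directly, or every symbol in it is nullable)
Nullable: {S}


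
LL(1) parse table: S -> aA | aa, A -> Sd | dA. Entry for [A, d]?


For [A, d]: 'd' ∈ FIRST(dA)
Entry: A -> dA


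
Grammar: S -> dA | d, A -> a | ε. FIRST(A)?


Per alternative of A: FIRST(a) = {a}; FIRST(ε) = {ε}
FIRST(A) = {a, ε}


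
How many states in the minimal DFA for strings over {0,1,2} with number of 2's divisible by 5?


Track (count of 2) mod 5: states 0..4, accept at 0
Minimal DFA: 5 states


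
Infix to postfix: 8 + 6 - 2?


Left to right (same or higher precedence on left)
Postfix: 8 6 + 2 -


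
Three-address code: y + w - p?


Break into single-operator statements:
t1 = y + w
t2 = t1 - p


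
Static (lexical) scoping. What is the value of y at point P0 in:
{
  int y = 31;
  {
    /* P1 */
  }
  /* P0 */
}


y declared in the same block as P0
y = 31


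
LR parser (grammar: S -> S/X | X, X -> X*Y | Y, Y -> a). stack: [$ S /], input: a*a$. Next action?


no handle ('S/' is not any RHS); shift 'a'
Action: shift


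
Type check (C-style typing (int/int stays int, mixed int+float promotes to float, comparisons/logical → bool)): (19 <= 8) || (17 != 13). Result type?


Operand types: bool || bool
Rule: logical operators take bool operands and yield bool
Result type: bool


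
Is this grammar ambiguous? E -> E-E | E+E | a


'a-a+a' has two parse trees (no precedence encoded between - and +)
Ambiguous


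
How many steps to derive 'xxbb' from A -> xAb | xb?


Derivation: A => xAb => xxbb
Steps: 2


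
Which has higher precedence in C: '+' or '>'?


'+' is additive (level 9); '>' is relational (level 7)
Higher level binds tighter
'+' has higher precedence than '>'


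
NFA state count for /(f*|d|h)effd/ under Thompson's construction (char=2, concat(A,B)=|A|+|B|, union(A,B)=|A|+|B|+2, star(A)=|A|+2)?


Syntax tree has 7 char leaf(s), 2 union(s), 1 star(s)
chars contribute 7×2 = 14; each union adds +2; each star adds +2
Total: 14 + 4 + 2 = 20 states


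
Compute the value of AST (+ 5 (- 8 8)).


Evaluate inner: (- 8 8) = 0
Evaluate root: (+ 5 0) = 5
Result: 5


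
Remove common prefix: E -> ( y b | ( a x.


Common prefix: '('
Factored: E -> ( E', E' -> y b | a x


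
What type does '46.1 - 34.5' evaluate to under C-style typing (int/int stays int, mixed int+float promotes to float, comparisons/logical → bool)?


Operand types: float - float
Rule: mixed int/float promotes to float; int/int stays int
Result type: float


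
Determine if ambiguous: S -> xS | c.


right-linear, alternatives start with distinct terminals 'x' vs 'c': unique leftmost derivation
Unambiguous


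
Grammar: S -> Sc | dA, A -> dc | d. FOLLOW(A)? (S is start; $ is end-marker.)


$ ∈ FOLLOW(S). For each A -> αBβ: add FIRST(β)\{ε} to FOLLOW(B); if β nullable, add FOLLOW(A).
FOLLOW(A) = {$, c}


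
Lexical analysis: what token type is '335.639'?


Pattern: digits with a decimal point
Type: FLOAT_LITERAL


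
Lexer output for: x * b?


Scan left to right, longest-match per lexeme
Tokens: ID(x), OP(*), ID(b)


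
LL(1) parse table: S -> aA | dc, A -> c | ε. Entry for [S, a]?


For [S, a]: 'a' ∈ FIRST(aA)
Entry: S -> aA


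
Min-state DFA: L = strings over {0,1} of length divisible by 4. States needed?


Track length mod 4: states 0..3, accept at 0
Minimal DFA: 4 states


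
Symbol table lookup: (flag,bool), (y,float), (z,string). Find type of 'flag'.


Lookup 'flag' → type bool


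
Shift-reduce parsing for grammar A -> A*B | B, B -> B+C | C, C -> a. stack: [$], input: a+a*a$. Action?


no handle on stack; shift 'a'
Action: shift


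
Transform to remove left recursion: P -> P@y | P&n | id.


Left-recursive alternatives: P@y, P&n; non-recursive: id
Introduce P': P -> idP', P' -> @yP' | &nP' | ε


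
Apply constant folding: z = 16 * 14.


16 * 14 = 224 at compile time
Optimized: z = 224


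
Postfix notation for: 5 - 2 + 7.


Left to right (same or higher precedence on left)
Postfix: 5 2 - 7 +


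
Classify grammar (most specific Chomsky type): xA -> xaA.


LHS has context (more than one symbol) and |LHS| ≤ |RHS|
Classification: Type 1 (Context-Sensitive)


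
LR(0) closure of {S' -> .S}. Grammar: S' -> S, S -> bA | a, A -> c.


Start: S' -> .S
For each item with dot before a nonterminal B, add B -> .γ for every B-production
Closure: [S' -> .S, S -> .bA, S -> .a]


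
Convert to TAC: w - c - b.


Break into single-operator statements:
t1 = w - c
t2 = t1 - b


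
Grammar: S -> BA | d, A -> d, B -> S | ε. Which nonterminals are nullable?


A nonterminal is nullable iff some alternative derives ε (directly, or every symbol in it is nullable)
Nullable: {B}


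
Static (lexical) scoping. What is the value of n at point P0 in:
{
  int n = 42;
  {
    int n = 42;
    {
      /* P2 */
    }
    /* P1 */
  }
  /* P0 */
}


n declared in the same block as P0
n = 42


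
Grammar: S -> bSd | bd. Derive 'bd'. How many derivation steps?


Derivation: S => bd
Steps: 1


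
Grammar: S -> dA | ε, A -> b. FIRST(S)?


Per alternative of S: FIRST(dA) = {d}; FIRST(ε) = {ε}
FIRST(S) = {d, ε}


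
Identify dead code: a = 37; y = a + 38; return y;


a is read by y's definition; y is returned
No dead code


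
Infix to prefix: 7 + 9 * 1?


'*' binds tighter: tree is (+ 7 (* 9 1))
Prefix: + 7 * 9 1


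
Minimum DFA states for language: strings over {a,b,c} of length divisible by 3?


Track length mod 3: states 0..2, accept at 0
Minimal DFA: 3 states


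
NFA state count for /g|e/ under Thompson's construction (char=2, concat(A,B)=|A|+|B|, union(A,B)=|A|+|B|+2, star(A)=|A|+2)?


Syntax tree has 2 char leaf(s), 1 union(s), 0 star(s)
chars contribute 2×2 = 4; each union adds +2; each star adds +2
Total: 4 + 2 + 0 = 6 states


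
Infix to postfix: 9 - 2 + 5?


Left to right (same or higher precedence on left)
Postfix: 9 2 - 5 +


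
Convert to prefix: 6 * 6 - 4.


left-to-right (same/higher precedence on left): tree is (- (* 6 6) 4)
Prefix: - * 6 6 4


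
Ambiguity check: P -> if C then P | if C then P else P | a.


dangling else: 'if C then if C then a else a' parses two ways
Ambiguous


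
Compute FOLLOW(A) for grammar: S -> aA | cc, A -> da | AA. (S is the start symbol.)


$ ∈ FOLLOW(S). For each A -> αBβ: add FIRST(β)\{ε} to FOLLOW(B); if β nullable, add FOLLOW(A).
FOLLOW(A) = {$, d}


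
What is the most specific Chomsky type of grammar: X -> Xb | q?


Left-linear: every RHS is a terminal or one nonterminal followed by a terminal
Classification: Type 3 (Regular)


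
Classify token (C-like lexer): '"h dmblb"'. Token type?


Pattern: double-quoted sequence
Type: STRING_LITERAL


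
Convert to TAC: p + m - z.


Break into single-operator statements:
t1 = p + m
t2 = t1 - z


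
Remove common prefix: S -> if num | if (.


Common prefix: 'if'
Factored: S -> if S', S' -> num | (


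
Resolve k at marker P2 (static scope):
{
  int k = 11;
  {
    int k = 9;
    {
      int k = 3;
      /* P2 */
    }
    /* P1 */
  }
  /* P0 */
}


k declared in the same block as P2
k = 3


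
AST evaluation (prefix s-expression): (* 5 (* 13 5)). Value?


Evaluate inner: (* 13 5) = 65
Evaluate root: (* 5 65) = 325
Result: 325


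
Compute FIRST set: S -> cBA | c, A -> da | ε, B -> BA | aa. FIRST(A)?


Per alternative of A: FIRST(da) = {d}; FIRST(ε) = {ε}
FIRST(A) = {d, ε}
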